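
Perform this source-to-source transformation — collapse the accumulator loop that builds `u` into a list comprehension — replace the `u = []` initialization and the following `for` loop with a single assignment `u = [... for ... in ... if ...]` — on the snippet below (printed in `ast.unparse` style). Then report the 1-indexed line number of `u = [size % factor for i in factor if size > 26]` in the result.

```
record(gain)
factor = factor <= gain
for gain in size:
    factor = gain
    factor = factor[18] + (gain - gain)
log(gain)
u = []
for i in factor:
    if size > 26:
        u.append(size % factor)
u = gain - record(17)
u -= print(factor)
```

7

Transformed code:
record(gain)
factor = factor <= gain
for gain in size:
    factor = gain
    factor = factor[18] + (gain - gain)
log(gain)
u = [size % factor for i in factor if size > 26]
u = gain - record(17)
u -= print(factor)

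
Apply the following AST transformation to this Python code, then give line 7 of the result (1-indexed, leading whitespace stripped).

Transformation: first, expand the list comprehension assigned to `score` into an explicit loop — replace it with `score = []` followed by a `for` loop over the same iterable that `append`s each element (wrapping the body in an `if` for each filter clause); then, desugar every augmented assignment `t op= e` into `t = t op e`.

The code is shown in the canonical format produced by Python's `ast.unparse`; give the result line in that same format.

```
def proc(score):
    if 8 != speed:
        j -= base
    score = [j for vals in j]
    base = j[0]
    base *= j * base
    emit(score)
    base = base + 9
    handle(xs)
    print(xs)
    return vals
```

base = j[0]

Transformed code:
def proc(score):
    if 8 != speed:
        j = j - base
    score = []
    for vals in j:
        score.append(j)
    base = j[0]
    base = base * (j * base)
    emit(score)
    base = base + 9
    handle(xs)
    print(xs)
    return vals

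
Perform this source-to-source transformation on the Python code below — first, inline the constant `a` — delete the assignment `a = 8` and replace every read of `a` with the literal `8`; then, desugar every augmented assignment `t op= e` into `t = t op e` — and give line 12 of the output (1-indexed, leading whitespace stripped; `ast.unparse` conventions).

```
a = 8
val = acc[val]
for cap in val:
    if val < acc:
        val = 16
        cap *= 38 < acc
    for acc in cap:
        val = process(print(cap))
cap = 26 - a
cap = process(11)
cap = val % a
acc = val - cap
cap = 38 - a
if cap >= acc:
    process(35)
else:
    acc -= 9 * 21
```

cap = 38 - 8

Transformed code:
val = acc[val]
for cap in val:
    if val < acc:
        val = 16
        cap = cap * (38 < acc)
    for acc in cap:
        val = process(print(cap))
cap = 26 - 8
cap = process(11)
cap = val % 8
acc = val - cap
cap = 38 - 8
if cap >= acc:
    process(35)
else:
    acc = acc - 9 * 21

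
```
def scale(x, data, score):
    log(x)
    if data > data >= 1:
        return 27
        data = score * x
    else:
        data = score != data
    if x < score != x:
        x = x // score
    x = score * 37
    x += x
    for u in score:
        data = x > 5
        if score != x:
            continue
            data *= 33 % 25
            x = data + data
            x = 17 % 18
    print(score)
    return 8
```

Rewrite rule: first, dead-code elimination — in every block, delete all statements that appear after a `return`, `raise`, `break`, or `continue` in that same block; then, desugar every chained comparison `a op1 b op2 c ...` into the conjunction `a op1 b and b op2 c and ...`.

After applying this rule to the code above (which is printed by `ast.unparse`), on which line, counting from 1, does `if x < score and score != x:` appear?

Transformed code:
def scale(x, data, score):
    log(x)
    if data > data and data >= 1:
        return 27
    else:
        data = score != data
    if x < score and score != x:
        x = x // score
    x = score * 37
    x += x
    for u in score:
        data = x > 5
        if score != x:
            continue
    print(score)
    return 8

7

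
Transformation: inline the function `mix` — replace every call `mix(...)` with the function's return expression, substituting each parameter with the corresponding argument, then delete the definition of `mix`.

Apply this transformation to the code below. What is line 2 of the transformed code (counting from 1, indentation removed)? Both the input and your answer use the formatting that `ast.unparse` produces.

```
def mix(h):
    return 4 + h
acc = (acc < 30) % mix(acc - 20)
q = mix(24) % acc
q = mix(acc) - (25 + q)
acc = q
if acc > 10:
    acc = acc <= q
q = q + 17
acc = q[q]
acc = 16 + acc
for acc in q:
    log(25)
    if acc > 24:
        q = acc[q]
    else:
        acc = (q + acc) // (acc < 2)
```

q = (4 + 24) % acc

Transformed code:
acc = (acc < 30) % (4 + (acc - 20))
q = (4 + 24) % acc
q = 4 + acc - (25 + q)
acc = q
if acc > 10:
    acc = acc <= q
q = q + 17
acc = q[q]
acc = 16 + acc
for acc in q:
    log(25)
    if acc > 24:
        q = acc[q]
    else:
        acc = (q + acc) // (acc < 2)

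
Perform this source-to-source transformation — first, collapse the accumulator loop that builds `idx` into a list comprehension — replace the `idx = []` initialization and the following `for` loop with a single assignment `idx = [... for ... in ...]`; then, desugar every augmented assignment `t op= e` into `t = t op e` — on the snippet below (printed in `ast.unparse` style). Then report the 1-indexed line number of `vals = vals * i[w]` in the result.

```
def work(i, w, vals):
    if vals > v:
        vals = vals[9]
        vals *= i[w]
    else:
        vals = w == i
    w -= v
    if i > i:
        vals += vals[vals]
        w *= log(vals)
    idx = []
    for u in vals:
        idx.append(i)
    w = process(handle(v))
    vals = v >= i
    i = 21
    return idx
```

Transformed code:
def work(i, w, vals):
    if vals > v:
        vals = vals[9]
        vals = vals * i[w]
    else:
        vals = w == i
    w = w - v
    if i > i:
        vals = vals + vals[vals]
        w = w * log(vals)
    idx = [i for u in vals]
    w = process(handle(v))
    vals = v >= i
    i = 21
    return idx

4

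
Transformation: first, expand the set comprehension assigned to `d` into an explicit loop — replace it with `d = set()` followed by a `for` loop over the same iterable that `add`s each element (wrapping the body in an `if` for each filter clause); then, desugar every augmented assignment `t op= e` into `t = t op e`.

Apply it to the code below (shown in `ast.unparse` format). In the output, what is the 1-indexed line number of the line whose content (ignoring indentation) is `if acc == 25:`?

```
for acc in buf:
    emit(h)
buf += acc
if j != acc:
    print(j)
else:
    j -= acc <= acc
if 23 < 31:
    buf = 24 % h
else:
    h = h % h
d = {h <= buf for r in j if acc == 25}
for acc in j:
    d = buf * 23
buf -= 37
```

14

Transformed code:
for acc in buf:
    emit(h)
buf = buf + acc
if j != acc:
    print(j)
else:
    j = j - (acc <= acc)
if 23 < 31:
    buf = 24 % h
else:
    h = h % h
d = set()
for r in j:
    if acc == 25:
        d.add(h <= buf)
for acc in j:
    d = buf * 23
buf = buf - 37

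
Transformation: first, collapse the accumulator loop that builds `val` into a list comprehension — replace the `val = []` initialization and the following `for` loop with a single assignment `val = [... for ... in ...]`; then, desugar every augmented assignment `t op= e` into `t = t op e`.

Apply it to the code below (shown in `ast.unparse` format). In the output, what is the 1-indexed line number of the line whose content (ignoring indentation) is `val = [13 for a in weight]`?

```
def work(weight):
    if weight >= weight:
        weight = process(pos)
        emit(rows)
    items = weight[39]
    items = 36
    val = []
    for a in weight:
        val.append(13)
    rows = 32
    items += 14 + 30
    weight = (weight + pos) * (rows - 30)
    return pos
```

7

Transformed code:
def work(weight):
    if weight >= weight:
        weight = process(pos)
        emit(rows)
    items = weight[39]
    items = 36
    val = [13 for a in weight]
    rows = 32
    items = items + (14 + 30)
    weight = (weight + pos) * (rows - 30)
    return pos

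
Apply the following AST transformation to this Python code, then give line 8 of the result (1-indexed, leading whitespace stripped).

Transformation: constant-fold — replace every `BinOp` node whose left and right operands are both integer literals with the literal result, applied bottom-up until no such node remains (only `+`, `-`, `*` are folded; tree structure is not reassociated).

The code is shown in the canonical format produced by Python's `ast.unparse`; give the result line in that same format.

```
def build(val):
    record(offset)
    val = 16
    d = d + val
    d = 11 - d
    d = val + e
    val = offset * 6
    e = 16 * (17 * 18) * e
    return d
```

Transformed code:
def build(val):
    record(offset)
    val = 16
    d = d + val
    d = 11 - d
    d = val + e
    val = offset * 6
    e = 4896 * e
    return d

e = 4896 * e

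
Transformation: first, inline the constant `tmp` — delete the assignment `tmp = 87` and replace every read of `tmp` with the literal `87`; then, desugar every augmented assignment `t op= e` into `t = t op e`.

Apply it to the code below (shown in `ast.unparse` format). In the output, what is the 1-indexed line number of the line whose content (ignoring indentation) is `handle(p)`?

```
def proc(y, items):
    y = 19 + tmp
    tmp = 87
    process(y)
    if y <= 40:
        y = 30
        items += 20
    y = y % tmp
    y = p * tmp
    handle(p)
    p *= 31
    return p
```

9

Transformed code:
def proc(y, items):
    y = 19 + 87
    process(y)
    if y <= 40:
        y = 30
        items = items + 20
    y = y % 87
    y = p * 87
    handle(p)
    p = p * 31
    return p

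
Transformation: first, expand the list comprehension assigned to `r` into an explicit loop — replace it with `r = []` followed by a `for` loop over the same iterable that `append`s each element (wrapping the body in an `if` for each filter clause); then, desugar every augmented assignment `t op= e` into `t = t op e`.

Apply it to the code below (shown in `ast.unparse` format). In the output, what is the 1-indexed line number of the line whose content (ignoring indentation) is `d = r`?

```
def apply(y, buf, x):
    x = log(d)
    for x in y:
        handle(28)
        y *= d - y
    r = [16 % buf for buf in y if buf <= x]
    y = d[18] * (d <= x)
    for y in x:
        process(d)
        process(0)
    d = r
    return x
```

Transformed code:
def apply(y, buf, x):
    x = log(d)
    for x in y:
        handle(28)
        y = y * (d - y)
    r = []
    for buf in y:
        if buf <= x:
            r.append(16 % buf)
    y = d[18] * (d <= x)
    for y in x:
        process(d)
        process(0)
    d = r
    return x

14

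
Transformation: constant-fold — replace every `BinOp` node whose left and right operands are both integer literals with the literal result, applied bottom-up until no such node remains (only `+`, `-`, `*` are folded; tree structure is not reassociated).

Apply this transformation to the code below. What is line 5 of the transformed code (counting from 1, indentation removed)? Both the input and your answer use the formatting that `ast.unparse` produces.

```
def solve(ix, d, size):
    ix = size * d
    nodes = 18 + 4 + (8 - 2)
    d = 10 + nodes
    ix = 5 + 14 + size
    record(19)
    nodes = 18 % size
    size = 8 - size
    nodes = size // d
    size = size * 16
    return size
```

Transformed code:
def solve(ix, d, size):
    ix = size * d
    nodes = 28
    d = 10 + nodes
    ix = 19 + size
    record(19)
    nodes = 18 % size
    size = 8 - size
    nodes = size // d
    size = size * 16
    return size

ix = 19 + size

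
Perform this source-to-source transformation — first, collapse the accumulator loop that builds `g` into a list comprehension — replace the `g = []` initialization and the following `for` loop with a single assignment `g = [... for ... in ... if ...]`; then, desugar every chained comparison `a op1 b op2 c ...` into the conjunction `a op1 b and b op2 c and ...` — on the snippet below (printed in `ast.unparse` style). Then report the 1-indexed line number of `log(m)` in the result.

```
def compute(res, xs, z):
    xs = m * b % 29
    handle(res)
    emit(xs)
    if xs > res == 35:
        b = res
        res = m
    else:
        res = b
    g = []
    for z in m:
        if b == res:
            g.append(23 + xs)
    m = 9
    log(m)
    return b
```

Transformed code:
def compute(res, xs, z):
    xs = m * b % 29
    handle(res)
    emit(xs)
    if xs > res and res == 35:
        b = res
        res = m
    else:
        res = b
    g = [23 + xs for z in m if b == res]
    m = 9
    log(m)
    return b

12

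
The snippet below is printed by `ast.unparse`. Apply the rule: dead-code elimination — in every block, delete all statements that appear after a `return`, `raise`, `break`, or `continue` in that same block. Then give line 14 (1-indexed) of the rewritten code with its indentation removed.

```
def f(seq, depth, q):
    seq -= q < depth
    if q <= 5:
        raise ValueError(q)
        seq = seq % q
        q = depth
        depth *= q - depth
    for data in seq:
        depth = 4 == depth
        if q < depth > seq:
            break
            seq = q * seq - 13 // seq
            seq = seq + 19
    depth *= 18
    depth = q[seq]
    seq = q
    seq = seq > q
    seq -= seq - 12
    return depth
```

return depth

Transformed code:
def f(seq, depth, q):
    seq -= q < depth
    if q <= 5:
        raise ValueError(q)
    for data in seq:
        depth = 4 == depth
        if q < depth > seq:
            break
    depth *= 18
    depth = q[seq]
    seq = q
    seq = seq > q
    seq -= seq - 12
    return depth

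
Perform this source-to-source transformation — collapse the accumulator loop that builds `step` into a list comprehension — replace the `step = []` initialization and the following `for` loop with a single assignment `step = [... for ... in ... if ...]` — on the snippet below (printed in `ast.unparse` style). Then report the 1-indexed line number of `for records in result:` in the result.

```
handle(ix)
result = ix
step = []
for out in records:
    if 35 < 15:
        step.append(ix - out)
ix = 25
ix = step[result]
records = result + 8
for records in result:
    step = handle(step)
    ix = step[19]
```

7

Transformed code:
handle(ix)
result = ix
step = [ix - out for out in records if 35 < 15]
ix = 25
ix = step[result]
records = result + 8
for records in result:
    step = handle(step)
    ix = step[19]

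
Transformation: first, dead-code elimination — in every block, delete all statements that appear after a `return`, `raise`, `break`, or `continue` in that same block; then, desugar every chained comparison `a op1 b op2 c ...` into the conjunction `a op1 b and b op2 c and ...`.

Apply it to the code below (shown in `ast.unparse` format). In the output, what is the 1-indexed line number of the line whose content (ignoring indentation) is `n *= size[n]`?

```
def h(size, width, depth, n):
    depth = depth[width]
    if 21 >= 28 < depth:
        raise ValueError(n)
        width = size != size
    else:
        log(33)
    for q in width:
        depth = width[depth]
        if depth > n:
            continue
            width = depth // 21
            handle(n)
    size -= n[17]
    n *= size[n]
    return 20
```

Transformed code:
def h(size, width, depth, n):
    depth = depth[width]
    if 21 >= 28 and 28 < depth:
        raise ValueError(n)
    else:
        log(33)
    for q in width:
        depth = width[depth]
        if depth > n:
            continue
    size -= n[17]
    n *= size[n]
    return 20

12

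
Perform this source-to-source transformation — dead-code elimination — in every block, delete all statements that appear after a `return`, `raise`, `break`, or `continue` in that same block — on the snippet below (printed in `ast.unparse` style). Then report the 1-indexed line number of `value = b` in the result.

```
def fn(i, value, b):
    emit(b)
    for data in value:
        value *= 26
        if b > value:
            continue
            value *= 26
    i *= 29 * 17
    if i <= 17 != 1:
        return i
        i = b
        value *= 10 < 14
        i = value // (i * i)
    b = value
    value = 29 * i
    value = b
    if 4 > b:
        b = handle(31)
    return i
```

12

Transformed code:
def fn(i, value, b):
    emit(b)
    for data in value:
        value *= 26
        if b > value:
            continue
    i *= 29 * 17
    if i <= 17 != 1:
        return i
    b = value
    value = 29 * i
    value = b
    if 4 > b:
        b = handle(31)
    return i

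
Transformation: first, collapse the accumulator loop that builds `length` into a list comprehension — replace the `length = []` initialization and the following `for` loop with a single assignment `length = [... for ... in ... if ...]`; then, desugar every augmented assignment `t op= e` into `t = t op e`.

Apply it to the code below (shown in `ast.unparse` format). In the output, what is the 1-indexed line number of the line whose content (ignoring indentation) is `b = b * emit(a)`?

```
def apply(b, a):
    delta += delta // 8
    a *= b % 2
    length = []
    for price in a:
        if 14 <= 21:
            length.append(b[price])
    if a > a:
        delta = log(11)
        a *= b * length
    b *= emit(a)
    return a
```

Transformed code:
def apply(b, a):
    delta = delta + delta // 8
    a = a * (b % 2)
    length = [b[price] for price in a if 14 <= 21]
    if a > a:
        delta = log(11)
        a = a * (b * length)
    b = b * emit(a)
    return a

8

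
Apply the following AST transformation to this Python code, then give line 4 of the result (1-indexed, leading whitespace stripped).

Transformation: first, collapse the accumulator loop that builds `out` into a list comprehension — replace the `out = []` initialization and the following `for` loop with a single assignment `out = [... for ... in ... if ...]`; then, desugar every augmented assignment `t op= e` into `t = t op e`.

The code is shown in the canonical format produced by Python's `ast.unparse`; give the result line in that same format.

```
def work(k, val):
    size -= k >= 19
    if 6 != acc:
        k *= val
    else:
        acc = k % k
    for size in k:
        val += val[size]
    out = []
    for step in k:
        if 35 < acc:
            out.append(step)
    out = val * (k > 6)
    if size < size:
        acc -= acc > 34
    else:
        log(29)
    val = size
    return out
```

k = k * val

Transformed code:
def work(k, val):
    size = size - (k >= 19)
    if 6 != acc:
        k = k * val
    else:
        acc = k % k
    for size in k:
        val = val + val[size]
    out = [step for step in k if 35 < acc]
    out = val * (k > 6)
    if size < size:
        acc = acc - (acc > 34)
    else:
        log(29)
    val = size
    return out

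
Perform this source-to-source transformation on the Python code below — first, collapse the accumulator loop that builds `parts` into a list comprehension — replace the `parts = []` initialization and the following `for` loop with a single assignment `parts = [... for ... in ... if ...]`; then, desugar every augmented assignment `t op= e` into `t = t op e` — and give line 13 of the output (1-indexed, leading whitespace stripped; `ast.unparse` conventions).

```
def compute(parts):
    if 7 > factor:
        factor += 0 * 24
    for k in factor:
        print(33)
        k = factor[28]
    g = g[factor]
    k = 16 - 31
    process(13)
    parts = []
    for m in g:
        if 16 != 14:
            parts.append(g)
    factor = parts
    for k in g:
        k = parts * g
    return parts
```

k = parts * g

Transformed code:
def compute(parts):
    if 7 > factor:
        factor = factor + 0 * 24
    for k in factor:
        print(33)
        k = factor[28]
    g = g[factor]
    k = 16 - 31
    process(13)
    parts = [g for m in g if 16 != 14]
    factor = parts
    for k in g:
        k = parts * g
    return parts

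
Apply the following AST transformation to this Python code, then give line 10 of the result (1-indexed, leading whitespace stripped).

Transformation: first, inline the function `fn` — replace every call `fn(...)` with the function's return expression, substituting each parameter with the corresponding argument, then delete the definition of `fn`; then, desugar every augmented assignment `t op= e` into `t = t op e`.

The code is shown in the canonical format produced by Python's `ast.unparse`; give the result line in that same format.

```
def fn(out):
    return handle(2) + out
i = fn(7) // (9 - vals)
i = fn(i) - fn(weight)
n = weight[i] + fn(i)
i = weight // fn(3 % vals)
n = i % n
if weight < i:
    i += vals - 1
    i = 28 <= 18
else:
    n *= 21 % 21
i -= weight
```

n = n * (21 % 21)

Transformed code:
i = (handle(2) + 7) // (9 - vals)
i = handle(2) + i - (handle(2) + weight)
n = weight[i] + (handle(2) + i)
i = weight // (handle(2) + 3 % vals)
n = i % n
if weight < i:
    i = i + (vals - 1)
    i = 28 <= 18
else:
    n = n * (21 % 21)
i = i - weight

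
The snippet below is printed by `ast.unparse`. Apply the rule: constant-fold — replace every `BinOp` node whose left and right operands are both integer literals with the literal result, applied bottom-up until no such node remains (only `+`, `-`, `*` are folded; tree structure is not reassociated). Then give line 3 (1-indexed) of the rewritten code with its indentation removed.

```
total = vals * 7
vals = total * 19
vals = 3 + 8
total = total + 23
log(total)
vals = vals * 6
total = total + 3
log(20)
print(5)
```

vals = 11

Transformed code:
total = vals * 7
vals = total * 19
vals = 11
total = total + 23
log(total)
vals = vals * 6
total = total + 3
log(20)
print(5)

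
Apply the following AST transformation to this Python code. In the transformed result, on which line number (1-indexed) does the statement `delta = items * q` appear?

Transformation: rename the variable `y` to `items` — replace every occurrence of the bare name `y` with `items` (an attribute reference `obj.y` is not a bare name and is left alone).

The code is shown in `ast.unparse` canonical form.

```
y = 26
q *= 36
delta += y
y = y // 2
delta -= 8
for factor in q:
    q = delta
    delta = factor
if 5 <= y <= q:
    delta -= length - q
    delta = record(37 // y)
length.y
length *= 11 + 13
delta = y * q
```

14

Transformed code:
items = 26
q *= 36
delta += items
items = items // 2
delta -= 8
for factor in q:
    q = delta
    delta = factor
if 5 <= items <= q:
    delta -= length - q
    delta = record(37 // items)
length.y
length *= 11 + 13
delta = items * q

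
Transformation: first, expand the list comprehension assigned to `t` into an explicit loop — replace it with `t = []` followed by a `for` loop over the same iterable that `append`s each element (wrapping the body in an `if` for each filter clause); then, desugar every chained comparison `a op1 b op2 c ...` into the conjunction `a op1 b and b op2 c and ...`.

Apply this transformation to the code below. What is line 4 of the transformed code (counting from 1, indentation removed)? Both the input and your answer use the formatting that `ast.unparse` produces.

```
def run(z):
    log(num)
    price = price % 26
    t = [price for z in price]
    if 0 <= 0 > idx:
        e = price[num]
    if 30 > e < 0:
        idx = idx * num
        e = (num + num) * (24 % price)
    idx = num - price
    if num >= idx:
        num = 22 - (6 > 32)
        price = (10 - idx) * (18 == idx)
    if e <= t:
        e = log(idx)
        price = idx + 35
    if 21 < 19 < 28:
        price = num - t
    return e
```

Transformed code:
def run(z):
    log(num)
    price = price % 26
    t = []
    for z in price:
        t.append(price)
    if 0 <= 0 and 0 > idx:
        e = price[num]
    if 30 > e and e < 0:
        idx = idx * num
        e = (num + num) * (24 % price)
    idx = num - price
    if num >= idx:
        num = 22 - (6 > 32)
        price = (10 - idx) * (18 == idx)
    if e <= t:
        e = log(idx)
        price = idx + 35
    if 21 < 19 and 19 < 28:
        price = num - t
    return e

t = []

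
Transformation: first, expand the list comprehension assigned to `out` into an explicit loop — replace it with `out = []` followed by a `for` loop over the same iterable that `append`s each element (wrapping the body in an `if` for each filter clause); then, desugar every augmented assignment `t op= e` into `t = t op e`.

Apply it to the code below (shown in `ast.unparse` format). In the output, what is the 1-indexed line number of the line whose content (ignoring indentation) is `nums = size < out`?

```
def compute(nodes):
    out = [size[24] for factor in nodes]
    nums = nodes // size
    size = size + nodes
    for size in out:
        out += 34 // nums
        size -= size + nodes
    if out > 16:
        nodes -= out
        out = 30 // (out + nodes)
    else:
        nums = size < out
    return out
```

14

Transformed code:
def compute(nodes):
    out = []
    for factor in nodes:
        out.append(size[24])
    nums = nodes // size
    size = size + nodes
    for size in out:
        out = out + 34 // nums
        size = size - (size + nodes)
    if out > 16:
        nodes = nodes - out
        out = 30 // (out + nodes)
    else:
        nums = size < out
    return out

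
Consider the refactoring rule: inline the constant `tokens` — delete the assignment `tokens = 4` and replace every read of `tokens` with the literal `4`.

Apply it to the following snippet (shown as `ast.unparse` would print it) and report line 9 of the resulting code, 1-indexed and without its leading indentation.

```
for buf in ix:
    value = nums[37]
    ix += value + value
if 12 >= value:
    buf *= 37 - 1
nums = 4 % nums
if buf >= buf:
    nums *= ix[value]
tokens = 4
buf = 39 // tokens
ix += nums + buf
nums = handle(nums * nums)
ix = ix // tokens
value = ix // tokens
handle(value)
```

Transformed code:
for buf in ix:
    value = nums[37]
    ix += value + value
if 12 >= value:
    buf *= 37 - 1
nums = 4 % nums
if buf >= buf:
    nums *= ix[value]
buf = 39 // 4
ix += nums + buf
nums = handle(nums * nums)
ix = ix // 4
value = ix // 4
handle(value)

buf = 39 // 4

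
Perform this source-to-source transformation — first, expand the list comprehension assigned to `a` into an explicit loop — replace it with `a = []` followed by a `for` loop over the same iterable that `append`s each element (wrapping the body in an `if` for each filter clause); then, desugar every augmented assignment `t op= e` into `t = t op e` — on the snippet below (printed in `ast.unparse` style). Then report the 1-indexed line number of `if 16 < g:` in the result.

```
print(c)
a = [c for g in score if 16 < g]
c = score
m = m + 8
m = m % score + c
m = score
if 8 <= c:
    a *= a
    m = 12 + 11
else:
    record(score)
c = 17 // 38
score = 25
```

4

Transformed code:
print(c)
a = []
for g in score:
    if 16 < g:
        a.append(c)
c = score
m = m + 8
m = m % score + c
m = score
if 8 <= c:
    a = a * a
    m = 12 + 11
else:
    record(score)
c = 17 // 38
score = 25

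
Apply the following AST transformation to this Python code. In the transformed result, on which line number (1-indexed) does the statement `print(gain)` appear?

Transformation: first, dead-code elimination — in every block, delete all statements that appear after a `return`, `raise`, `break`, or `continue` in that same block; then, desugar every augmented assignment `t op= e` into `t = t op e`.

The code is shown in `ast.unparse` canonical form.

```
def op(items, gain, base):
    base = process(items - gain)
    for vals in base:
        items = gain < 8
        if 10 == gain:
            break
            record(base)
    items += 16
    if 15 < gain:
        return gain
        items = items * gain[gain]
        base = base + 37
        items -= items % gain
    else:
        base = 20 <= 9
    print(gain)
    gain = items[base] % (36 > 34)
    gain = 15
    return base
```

Transformed code:
def op(items, gain, base):
    base = process(items - gain)
    for vals in base:
        items = gain < 8
        if 10 == gain:
            break
    items = items + 16
    if 15 < gain:
        return gain
    else:
        base = 20 <= 9
    print(gain)
    gain = items[base] % (36 > 34)
    gain = 15
    return base

12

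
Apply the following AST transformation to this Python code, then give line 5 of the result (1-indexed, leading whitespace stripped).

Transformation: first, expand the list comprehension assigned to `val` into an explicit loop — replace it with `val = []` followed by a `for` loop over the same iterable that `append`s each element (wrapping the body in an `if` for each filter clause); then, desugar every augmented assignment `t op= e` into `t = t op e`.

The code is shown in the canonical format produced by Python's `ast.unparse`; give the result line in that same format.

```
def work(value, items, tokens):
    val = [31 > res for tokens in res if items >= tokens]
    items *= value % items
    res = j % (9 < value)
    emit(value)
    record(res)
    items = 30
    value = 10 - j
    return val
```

val.append(31 > res)

Transformed code:
def work(value, items, tokens):
    val = []
    for tokens in res:
        if items >= tokens:
            val.append(31 > res)
    items = items * (value % items)
    res = j % (9 < value)
    emit(value)
    record(res)
    items = 30
    value = 10 - j
    return val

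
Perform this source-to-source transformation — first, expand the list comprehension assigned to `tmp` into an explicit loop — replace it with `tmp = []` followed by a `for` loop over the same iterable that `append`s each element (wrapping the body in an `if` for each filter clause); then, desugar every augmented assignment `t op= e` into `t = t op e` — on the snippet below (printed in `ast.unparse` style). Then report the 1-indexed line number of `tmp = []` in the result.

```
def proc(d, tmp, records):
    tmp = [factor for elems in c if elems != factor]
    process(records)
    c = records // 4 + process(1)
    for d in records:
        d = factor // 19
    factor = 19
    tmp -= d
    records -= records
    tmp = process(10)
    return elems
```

Transformed code:
def proc(d, tmp, records):
    tmp = []
    for elems in c:
        if elems != factor:
            tmp.append(factor)
    process(records)
    c = records // 4 + process(1)
    for d in records:
        d = factor // 19
    factor = 19
    tmp = tmp - d
    records = records - records
    tmp = process(10)
    return elems

2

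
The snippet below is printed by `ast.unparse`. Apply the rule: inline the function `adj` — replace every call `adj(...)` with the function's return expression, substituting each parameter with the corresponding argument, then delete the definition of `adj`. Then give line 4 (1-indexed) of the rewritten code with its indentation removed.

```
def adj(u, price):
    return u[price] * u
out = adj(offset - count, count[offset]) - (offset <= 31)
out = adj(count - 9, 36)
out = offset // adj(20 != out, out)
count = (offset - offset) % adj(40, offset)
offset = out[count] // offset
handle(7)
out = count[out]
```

Transformed code:
out = (offset - count)[count[offset]] * (offset - count) - (offset <= 31)
out = (count - 9)[36] * (count - 9)
out = offset // ((20 != out)[out] * (20 != out))
count = (offset - offset) % (40[offset] * 40)
offset = out[count] // offset
handle(7)
out = count[out]

count = (offset - offset) % (40[offset] * 40)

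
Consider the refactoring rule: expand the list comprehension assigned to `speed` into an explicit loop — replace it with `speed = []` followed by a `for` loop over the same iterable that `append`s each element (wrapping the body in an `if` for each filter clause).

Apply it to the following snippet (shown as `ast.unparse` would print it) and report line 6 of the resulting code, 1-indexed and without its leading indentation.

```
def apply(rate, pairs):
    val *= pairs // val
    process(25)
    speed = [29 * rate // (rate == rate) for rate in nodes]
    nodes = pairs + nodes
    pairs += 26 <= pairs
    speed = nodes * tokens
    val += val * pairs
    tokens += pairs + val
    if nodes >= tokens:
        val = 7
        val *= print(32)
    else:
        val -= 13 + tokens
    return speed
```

speed.append(29 * rate // (rate == rate))

Transformed code:
def apply(rate, pairs):
    val *= pairs // val
    process(25)
    speed = []
    for rate in nodes:
        speed.append(29 * rate // (rate == rate))
    nodes = pairs + nodes
    pairs += 26 <= pairs
    speed = nodes * tokens
    val += val * pairs
    tokens += pairs + val
    if nodes >= tokens:
        val = 7
        val *= print(32)
    else:
        val -= 13 + tokens
    return speed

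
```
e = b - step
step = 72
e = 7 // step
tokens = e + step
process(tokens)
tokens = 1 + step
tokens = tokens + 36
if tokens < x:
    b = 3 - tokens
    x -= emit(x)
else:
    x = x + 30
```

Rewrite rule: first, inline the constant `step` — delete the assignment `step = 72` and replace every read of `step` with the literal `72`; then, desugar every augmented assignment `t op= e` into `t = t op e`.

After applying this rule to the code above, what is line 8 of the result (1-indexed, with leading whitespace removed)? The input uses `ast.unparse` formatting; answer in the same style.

b = 3 - tokens

Transformed code:
e = b - 72
e = 7 // 72
tokens = e + 72
process(tokens)
tokens = 1 + 72
tokens = tokens + 36
if tokens < x:
    b = 3 - tokens
    x = x - emit(x)
else:
    x = x + 30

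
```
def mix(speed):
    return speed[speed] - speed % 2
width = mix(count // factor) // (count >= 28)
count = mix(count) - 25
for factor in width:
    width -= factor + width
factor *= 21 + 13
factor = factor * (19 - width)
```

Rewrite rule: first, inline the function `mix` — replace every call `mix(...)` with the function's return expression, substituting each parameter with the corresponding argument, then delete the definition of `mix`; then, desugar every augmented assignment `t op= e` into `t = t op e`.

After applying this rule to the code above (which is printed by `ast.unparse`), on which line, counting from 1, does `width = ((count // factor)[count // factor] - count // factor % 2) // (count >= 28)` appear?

Transformed code:
width = ((count // factor)[count // factor] - count // factor % 2) // (count >= 28)
count = count[count] - count % 2 - 25
for factor in width:
    width = width - (factor + width)
factor = factor * (21 + 13)
factor = factor * (19 - width)

1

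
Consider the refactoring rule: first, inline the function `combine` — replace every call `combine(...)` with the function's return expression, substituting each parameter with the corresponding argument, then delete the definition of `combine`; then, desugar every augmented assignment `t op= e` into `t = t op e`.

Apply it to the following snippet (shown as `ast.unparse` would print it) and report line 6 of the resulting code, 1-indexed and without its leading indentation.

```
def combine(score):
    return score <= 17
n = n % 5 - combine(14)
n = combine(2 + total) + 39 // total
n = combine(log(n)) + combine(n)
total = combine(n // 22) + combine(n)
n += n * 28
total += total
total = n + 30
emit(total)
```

Transformed code:
n = n % 5 - (14 <= 17)
n = (2 + total <= 17) + 39 // total
n = (log(n) <= 17) + (n <= 17)
total = (n // 22 <= 17) + (n <= 17)
n = n + n * 28
total = total + total
total = n + 30
emit(total)

total = total + total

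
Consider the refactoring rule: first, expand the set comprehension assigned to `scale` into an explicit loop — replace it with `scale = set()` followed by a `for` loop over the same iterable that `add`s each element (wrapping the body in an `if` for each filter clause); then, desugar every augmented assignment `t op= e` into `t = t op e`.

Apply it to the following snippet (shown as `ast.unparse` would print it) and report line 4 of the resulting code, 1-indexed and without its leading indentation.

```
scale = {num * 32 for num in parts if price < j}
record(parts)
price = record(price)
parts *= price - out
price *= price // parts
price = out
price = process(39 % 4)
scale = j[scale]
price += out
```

scale.add(num * 32)

Transformed code:
scale = set()
for num in parts:
    if price < j:
        scale.add(num * 32)
record(parts)
price = record(price)
parts = parts * (price - out)
price = price * (price // parts)
price = out
price = process(39 % 4)
scale = j[scale]
price = price + out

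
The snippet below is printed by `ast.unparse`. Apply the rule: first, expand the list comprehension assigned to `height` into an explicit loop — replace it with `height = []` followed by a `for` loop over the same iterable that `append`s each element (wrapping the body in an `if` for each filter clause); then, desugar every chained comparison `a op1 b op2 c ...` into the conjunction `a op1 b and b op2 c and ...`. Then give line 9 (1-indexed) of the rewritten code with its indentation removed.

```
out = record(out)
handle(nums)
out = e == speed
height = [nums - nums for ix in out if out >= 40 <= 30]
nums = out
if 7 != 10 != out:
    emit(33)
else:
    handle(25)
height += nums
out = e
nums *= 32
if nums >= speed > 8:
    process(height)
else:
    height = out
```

if 7 != 10 and 10 != out:

Transformed code:
out = record(out)
handle(nums)
out = e == speed
height = []
for ix in out:
    if out >= 40 and 40 <= 30:
        height.append(nums - nums)
nums = out
if 7 != 10 and 10 != out:
    emit(33)
else:
    handle(25)
height += nums
out = e
nums *= 32
if nums >= speed and speed > 8:
    process(height)
else:
    height = out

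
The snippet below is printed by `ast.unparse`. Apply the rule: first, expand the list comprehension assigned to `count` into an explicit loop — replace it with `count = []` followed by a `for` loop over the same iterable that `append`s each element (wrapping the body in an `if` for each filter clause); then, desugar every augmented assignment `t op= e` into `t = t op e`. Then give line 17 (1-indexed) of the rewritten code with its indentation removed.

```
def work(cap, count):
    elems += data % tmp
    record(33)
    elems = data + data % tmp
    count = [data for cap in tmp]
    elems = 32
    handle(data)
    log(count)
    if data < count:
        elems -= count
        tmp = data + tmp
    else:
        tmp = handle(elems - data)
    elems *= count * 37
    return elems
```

Transformed code:
def work(cap, count):
    elems = elems + data % tmp
    record(33)
    elems = data + data % tmp
    count = []
    for cap in tmp:
        count.append(data)
    elems = 32
    handle(data)
    log(count)
    if data < count:
        elems = elems - count
        tmp = data + tmp
    else:
        tmp = handle(elems - data)
    elems = elems * (count * 37)
    return elems

return elems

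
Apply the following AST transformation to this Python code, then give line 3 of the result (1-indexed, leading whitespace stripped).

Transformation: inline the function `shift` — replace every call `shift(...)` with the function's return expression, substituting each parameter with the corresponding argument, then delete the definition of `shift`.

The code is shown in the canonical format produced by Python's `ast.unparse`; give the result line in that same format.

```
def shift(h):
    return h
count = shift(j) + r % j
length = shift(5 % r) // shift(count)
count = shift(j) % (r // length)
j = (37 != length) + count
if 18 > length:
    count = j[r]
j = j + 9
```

Transformed code:
count = j + r % j
length = 5 % r // count
count = j % (r // length)
j = (37 != length) + count
if 18 > length:
    count = j[r]
j = j + 9

count = j % (r // length)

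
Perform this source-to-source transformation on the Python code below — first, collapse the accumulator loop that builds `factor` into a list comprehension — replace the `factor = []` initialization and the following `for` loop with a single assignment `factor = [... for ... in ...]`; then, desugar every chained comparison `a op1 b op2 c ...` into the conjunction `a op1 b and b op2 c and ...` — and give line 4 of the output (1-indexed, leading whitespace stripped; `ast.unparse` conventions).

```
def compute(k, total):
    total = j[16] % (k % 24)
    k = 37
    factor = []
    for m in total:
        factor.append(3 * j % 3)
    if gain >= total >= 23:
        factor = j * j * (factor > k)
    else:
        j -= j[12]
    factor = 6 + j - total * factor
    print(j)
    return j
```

Transformed code:
def compute(k, total):
    total = j[16] % (k % 24)
    k = 37
    factor = [3 * j % 3 for m in total]
    if gain >= total and total >= 23:
        factor = j * j * (factor > k)
    else:
        j -= j[12]
    factor = 6 + j - total * factor
    print(j)
    return j

factor = [3 * j % 3 for m in total]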